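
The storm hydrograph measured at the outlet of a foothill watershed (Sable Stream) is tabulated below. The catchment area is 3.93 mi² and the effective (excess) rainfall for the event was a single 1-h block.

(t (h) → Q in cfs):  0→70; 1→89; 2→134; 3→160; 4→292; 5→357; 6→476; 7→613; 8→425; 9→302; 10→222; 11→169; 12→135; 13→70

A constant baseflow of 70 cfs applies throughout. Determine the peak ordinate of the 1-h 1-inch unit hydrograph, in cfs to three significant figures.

U_p ≈ 543 cfs

Direct runoff: 0.0, 19.0, 64.0, 90.0, 222.0, 287.0, 406.0, 543.0, 355.0, 232.0, 152.0, 99.0, 65.0, 0.0 cfs; ΣQ_DR = 2534 cfs, peak = 543.0 cfs.
Runoff depth d = ΣQ_DR·Δt / A = 2534 × 3600 / (3.93 mi²) = 0.9991 in.
The 1-inch UH is the DRH scaled by (1 in)/d, so U_p = 543.0 × 1/0.9991 = 543 cfs.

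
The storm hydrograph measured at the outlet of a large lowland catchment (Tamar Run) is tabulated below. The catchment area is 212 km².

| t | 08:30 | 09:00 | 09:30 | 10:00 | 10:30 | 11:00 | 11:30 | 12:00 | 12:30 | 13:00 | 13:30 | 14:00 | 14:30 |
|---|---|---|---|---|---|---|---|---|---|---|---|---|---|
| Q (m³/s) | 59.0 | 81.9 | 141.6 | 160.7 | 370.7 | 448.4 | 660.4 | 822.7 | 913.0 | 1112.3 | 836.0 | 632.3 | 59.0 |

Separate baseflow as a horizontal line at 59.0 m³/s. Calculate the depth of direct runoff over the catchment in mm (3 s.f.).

Direct runoff: 0.0, 22.9, 82.6, 101.7, 311.7, 389.4, 601.4, 763.7, 854.0, 1053.3, 777.0, 573.3, 0.0 m³/s; ΣQ_DR = 5531 m³/s.
V = ΣQ_DR · Δt = 5531 × 1800 s = 9.956 × 10^6 m³.
Over A = 212 km², depth = V / A = 47.0 mm.

d ≈ 47.0 mm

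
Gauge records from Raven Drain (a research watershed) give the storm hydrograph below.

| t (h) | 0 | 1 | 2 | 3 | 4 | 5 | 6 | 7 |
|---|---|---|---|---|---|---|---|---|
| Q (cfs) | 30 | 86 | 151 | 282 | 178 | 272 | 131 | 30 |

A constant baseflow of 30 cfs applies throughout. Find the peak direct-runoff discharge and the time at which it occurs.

Subtracting baseflow gives direct-runoff ordinates: 0.0, 56.0, 121.0, 252.0, 148.0, 242.0, 101.0, 0.0 cfs.
The maximum is 252.0 cfs, occurring at the reading for t = 3 h.

Q_p = 252.0 cfs at t = 3 h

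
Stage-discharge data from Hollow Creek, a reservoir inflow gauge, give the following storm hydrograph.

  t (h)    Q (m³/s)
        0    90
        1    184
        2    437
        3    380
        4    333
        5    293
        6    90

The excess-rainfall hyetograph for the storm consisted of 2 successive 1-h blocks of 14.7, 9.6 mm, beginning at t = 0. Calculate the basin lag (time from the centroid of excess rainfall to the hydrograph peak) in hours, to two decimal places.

t_L ≈ 1.10 h

Centroid of excess rainfall: t_c = Σ P_i·t̄_i / ΣP_i = 0.8951 h (block centres at 0.5, 1.5 h).
Hydrograph peak occurs at t = 2 h, so basin lag t_L = 2 − 0.8951 = 1.10 h.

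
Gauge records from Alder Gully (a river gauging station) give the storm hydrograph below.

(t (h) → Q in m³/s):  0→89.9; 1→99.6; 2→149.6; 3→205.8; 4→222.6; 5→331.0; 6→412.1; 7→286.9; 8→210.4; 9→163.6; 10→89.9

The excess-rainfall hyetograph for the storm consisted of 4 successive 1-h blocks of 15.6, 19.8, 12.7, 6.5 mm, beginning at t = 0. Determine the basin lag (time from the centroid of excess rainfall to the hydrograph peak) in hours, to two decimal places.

Centroid of excess rainfall: t_c = Σ P_i·t̄_i / ΣP_i = 1.6850 h (block centres at 0.5, 1.5, 2.5, 3.5 h).
Hydrograph peak occurs at t = 6 h, so basin lag t_L = 6 − 1.6850 = 4.32 h.

t_L ≈ 4.32 h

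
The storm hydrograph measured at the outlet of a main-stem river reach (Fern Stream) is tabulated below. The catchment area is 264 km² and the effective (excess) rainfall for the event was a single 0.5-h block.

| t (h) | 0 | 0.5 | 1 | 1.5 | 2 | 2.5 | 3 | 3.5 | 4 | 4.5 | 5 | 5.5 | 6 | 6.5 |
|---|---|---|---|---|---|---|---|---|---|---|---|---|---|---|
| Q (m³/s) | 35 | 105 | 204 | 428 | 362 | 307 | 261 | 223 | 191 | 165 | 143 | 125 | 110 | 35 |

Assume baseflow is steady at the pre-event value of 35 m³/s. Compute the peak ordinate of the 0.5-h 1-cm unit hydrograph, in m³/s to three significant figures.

Direct runoff: 0.0, 70.0, 169.0, 393.0, 327.0, 272.0, 226.0, 188.0, 156.0, 130.0, 108.0, 90.0, 75.0, 0.0 m³/s; ΣQ_DR = 2204 m³/s, peak = 393.0 m³/s.
Runoff depth d = ΣQ_DR·Δt / A = 2204 × 1800 / (264 km²) = 15.03 mm.
The 1-cm UH is the DRH scaled by (10 mm)/d, so U_p = 393.0 × 10/15.03 = 262 m³/s.

U_p ≈ 262 m³/s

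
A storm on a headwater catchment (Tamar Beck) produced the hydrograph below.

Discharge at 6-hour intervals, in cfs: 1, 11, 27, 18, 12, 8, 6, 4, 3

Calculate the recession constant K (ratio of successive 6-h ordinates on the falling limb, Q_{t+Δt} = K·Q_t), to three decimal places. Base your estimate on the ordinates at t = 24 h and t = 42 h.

K ≈ 0.693

Using the recession-limb readings at t = 24 h and t = 42 h: Q falls from 12 to 4 cfs over 3 intervals.
K = (Q₂/Q₁)^(1/3) = (4/12)^(1/3) = 0.693.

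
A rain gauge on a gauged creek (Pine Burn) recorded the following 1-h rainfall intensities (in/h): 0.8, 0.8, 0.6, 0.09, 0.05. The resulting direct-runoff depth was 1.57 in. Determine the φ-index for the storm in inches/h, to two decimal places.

φ ≈ 0.21 in/h

Only the 3 blocks with intensity above φ contribute runoff: 0.8, 0.8, 0.6 in/h.
Σ(I−φ)·Δt = d  ⇒  (0.8+0.8+0.6 − 3φ)·1 = 1.57
φ = (2.200 − 1.57/1) / 3 = 0.21 in/h.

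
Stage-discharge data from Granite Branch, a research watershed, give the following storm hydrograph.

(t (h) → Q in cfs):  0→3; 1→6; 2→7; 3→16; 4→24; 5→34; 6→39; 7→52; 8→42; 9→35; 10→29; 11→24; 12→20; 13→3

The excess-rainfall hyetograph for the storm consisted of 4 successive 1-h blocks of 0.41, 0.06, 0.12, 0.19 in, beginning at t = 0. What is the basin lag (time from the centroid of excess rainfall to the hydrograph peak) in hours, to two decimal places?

Centroid of excess rainfall: t_c = Σ P_i·t̄_i / ΣP_i = 1.6154 h (block centres at 0.5, 1.5, 2.5, 3.5 h).
Hydrograph peak occurs at t = 7 h, so basin lag t_L = 7 − 1.6154 = 5.38 h.

t_L ≈ 5.38 h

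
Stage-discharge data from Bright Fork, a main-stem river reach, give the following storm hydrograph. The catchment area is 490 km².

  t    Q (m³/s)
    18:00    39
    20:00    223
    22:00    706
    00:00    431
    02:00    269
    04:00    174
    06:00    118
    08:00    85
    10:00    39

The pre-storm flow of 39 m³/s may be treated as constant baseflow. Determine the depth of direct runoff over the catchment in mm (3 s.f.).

Direct runoff: 0.0, 184.0, 667.0, 392.0, 230.0, 135.0, 79.0, 46.0, 0.0 m³/s; ΣQ_DR = 1733 m³/s.
V = ΣQ_DR · Δt = 1733 × 7200 s = 1.248 × 10^7 m³.
Over A = 490 km², depth = V / A = 25.5 mm.

d ≈ 25.5 mm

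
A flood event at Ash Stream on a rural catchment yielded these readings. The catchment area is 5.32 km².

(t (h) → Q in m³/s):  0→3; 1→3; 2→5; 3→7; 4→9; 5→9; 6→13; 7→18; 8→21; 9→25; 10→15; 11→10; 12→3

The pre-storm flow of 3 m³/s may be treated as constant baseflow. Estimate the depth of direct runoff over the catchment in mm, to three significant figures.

Direct runoff: 0.0, 0.0, 2.0, 4.0, 6.0, 6.0, 10.0, 15.0, 18.0, 22.0, 12.0, 7.0, 0.0 m³/s; ΣQ_DR = 102.0 m³/s.
V = ΣQ_DR · Δt = 102.0 × 3600 s = 3.672 × 10^5 m³.
Over A = 5.32 km², depth = V / A = 69.0 mm.

d ≈ 69.0 mm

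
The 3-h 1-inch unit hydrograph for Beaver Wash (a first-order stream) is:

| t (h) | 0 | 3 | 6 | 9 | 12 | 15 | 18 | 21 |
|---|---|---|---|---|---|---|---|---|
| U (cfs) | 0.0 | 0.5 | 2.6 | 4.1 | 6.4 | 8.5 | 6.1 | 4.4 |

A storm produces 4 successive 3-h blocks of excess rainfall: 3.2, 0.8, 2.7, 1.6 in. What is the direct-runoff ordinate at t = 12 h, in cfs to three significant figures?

By discrete convolution, Q_j = Σ (P_i / 1 in) · U_{j−i}.
At t = 12 h (j=4): Q = (3.2/1)·6.4 + (0.8/1)·4.1 + (2.7/1)·2.6 + (1.6/1)·0.5 = 31.6 cfs.

Q ≈ 31.6 cfs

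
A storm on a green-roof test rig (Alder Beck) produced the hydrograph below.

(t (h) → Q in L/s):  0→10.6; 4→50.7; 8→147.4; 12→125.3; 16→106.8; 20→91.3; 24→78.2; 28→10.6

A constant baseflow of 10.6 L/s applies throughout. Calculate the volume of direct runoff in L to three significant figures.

V ≈ 7.72 × 10^6 L

Direct-runoff ordinates (Q − Q_b): 0.0, 40.1, 136.8, 114.7, 96.2, 80.7, 67.6, 0.0 L/s.
ΣQ_DR = 536.1 L/s.
With Δt = 4 h = 14400 s, V = ΣQ_DR · Δt = 536.1 × 14400 = 7.72 × 10^6 L.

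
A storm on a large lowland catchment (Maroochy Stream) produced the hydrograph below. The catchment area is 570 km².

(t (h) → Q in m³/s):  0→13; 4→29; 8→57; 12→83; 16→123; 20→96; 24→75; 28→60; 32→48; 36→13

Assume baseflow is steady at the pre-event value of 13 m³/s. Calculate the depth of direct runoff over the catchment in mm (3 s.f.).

d ≈ 11.8 mm

Direct runoff: 0.0, 16.0, 44.0, 70.0, 110.0, 83.0, 62.0, 47.0, 35.0, 0.0 m³/s; ΣQ_DR = 467.0 m³/s.
V = ΣQ_DR · Δt = 467.0 × 14400 s = 6.725 × 10^6 m³.
Over A = 570 km², depth = V / A = 11.8 mm.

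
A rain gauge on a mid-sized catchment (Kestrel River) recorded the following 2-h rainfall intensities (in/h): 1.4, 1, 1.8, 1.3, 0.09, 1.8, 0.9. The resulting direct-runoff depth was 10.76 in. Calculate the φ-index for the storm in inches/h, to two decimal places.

Only the 6 blocks with intensity above φ contribute runoff: 1.4, 1, 1.8, 1.3, 1.8, 0.9 in/h.
Σ(I−φ)·Δt = d  ⇒  (1.4+1+1.8+1.3+1.8+0.9 − 6φ)·2 = 10.76
φ = (8.200 − 10.76/2) / 6 = 0.47 in/h.

φ ≈ 0.47 in/h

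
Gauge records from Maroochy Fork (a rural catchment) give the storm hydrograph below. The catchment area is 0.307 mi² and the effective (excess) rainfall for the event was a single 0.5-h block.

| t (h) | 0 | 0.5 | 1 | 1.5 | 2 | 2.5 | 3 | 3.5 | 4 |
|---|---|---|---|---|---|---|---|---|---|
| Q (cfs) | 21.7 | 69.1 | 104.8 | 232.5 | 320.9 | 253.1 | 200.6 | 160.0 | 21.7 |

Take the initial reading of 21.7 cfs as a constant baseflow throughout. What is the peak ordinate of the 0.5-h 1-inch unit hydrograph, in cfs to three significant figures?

U_p ≈ 99.7 cfs

Direct runoff: 0.0, 47.4, 83.1, 210.8, 299.2, 231.4, 178.9, 138.3, 0.0 cfs; ΣQ_DR = 1189 cfs, peak = 299.2 cfs.
Runoff depth d = ΣQ_DR·Δt / A = 1189 × 1800 / (0.307 mi²) = 3.001 in.
The 1-inch UH is the DRH scaled by (1 in)/d, so U_p = 299.2 × 1/3.001 = 99.7 cfs.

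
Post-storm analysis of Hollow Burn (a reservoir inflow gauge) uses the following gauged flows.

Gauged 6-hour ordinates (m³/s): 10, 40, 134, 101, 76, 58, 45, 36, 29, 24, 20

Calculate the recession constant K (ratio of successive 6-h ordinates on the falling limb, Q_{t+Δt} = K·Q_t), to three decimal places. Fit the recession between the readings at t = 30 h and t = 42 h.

Using the recession-limb readings at t = 30 h and t = 42 h: Q falls from 58 to 36 m³/s over 2 intervals.
K = (Q₂/Q₁)^(1/2) = (36/58)^(1/2) = 0.788.

K ≈ 0.788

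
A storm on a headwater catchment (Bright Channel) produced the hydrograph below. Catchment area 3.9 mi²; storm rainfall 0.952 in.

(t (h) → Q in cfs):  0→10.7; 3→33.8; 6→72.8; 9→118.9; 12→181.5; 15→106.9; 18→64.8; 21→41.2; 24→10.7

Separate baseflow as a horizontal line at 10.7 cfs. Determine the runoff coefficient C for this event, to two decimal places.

C ≈ 0.68

ΣQ_DR = 545.0 cfs; V = ΣQ_DR·Δt = 5.886 × 10^6 ft³.
Runoff depth d = V / A = 0.6496 in.
C = d / P = 0.6496 / 0.952 = 0.68.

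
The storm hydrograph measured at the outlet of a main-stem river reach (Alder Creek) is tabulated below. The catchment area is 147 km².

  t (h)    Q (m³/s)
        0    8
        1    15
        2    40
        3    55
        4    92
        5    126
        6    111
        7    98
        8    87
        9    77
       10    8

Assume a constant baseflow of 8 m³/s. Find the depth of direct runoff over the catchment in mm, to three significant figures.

Direct runoff: 0.0, 7.0, 32.0, 47.0, 84.0, 118.0, 103.0, 90.0, 79.0, 69.0, 0.0 m³/s; ΣQ_DR = 629.0 m³/s.
V = ΣQ_DR · Δt = 629.0 × 3600 s = 2.264 × 10^6 m³.
Over A = 147 km², depth = V / A = 15.4 mm.

d ≈ 15.4 mm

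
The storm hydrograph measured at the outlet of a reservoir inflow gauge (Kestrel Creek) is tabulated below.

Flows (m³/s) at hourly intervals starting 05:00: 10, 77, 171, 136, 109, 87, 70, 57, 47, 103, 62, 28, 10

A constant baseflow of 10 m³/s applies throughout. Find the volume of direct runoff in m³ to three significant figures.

Direct-runoff ordinates (Q − Q_b): 0.0, 67.0, 161.0, 126.0, 99.0, 77.0, 60.0, 47.0, 37.0, 93.0, 52.0, 18.0, 0.0 m³/s.
ΣQ_DR = 837.0 m³/s.
With Δt = 1 h = 3600 s, V = ΣQ_DR · Δt = 837.0 × 3600 = 3.01 × 10^6 m³.

V ≈ 3.01 × 10^6 m³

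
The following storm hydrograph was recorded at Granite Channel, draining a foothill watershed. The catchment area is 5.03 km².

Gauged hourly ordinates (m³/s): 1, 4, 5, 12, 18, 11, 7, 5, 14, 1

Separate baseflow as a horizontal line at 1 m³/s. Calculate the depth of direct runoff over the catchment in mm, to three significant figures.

d ≈ 48.7 mm

Direct runoff: 0.0, 3.0, 4.0, 11.0, 17.0, 10.0, 6.0, 4.0, 13.0, 0.0 m³/s; ΣQ_DR = 68.00 m³/s.
V = ΣQ_DR · Δt = 68.00 × 3600 s = 2.448 × 10^5 m³.
Over A = 5.03 km², depth = V / A = 48.7 mm.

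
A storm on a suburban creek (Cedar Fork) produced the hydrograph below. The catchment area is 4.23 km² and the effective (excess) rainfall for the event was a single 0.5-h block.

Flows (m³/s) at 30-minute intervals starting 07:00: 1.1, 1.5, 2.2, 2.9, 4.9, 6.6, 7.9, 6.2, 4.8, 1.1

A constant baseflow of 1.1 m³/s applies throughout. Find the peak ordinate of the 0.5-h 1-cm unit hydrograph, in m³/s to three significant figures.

U_p ≈ 5.67 m³/s

Direct runoff: 0.0, 0.4, 1.1, 1.8, 3.8, 5.5, 6.8, 5.1, 3.7, 0.0 m³/s; ΣQ_DR = 28.20 m³/s, peak = 6.8 m³/s.
Runoff depth d = ΣQ_DR·Δt / A = 28.20 × 1800 / (4.23 km²) = 12.00 mm.
The 1-cm UH is the DRH scaled by (10 mm)/d, so U_p = 6.8 × 10/12.00 = 5.67 m³/s.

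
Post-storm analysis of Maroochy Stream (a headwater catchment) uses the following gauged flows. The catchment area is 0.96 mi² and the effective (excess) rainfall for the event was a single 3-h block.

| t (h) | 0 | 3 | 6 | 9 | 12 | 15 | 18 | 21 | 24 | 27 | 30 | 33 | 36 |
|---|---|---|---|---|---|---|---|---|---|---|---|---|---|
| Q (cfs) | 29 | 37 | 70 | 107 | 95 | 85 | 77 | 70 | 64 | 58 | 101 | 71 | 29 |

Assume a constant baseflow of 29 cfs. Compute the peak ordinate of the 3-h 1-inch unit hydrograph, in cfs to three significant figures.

Direct runoff: 0.0, 8.0, 41.0, 78.0, 66.0, 56.0, 48.0, 41.0, 35.0, 29.0, 72.0, 42.0, 0.0 cfs; ΣQ_DR = 516.0 cfs, peak = 78.0 cfs.
Runoff depth d = ΣQ_DR·Δt / A = 516.0 × 10800 / (0.96 mi²) = 2.499 in.
The 1-inch UH is the DRH scaled by (1 in)/d, so U_p = 78.0 × 1/2.499 = 31.2 cfs.

U_p ≈ 31.2 cfs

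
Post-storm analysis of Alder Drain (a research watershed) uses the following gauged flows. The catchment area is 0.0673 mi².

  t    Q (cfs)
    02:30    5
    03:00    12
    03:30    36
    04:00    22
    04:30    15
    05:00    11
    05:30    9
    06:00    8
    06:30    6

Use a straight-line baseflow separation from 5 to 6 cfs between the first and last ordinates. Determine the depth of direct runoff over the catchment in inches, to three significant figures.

d ≈ 0.858 in

Direct runoff: 0.00, 6.88, 30.75, 16.62, 9.50, 5.38, 3.25, 2.12, 0.00 cfs; ΣQ_DR = 74.50 cfs.
V = ΣQ_DR · Δt = 74.50 × 1800 s = 1.341 × 10^5 ft³.
Over A = 0.0673 mi², depth = V / A = 0.858 in.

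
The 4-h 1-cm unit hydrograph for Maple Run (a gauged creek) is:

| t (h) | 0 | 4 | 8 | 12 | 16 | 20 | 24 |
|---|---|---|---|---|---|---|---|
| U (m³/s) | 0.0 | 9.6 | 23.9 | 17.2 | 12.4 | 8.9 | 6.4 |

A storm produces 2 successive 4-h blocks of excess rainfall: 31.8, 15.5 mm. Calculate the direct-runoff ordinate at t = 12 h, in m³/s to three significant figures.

Q ≈ 91.7 m³/s

By discrete convolution, Q_j = Σ (P_i / 10 mm) · U_{j−i}.
At t = 12 h (j=3): Q = (31.8/10)·17.2 + (15.5/10)·23.9 = 91.7 m³/s.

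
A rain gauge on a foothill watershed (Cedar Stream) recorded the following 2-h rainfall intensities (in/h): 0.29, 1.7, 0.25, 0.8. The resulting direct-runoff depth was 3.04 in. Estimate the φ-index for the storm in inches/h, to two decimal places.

Only the 2 blocks with intensity above φ contribute runoff: 1.7, 0.8 in/h.
Σ(I−φ)·Δt = d  ⇒  (1.7+0.8 − 2φ)·2 = 3.04
φ = (2.500 − 3.04/2) / 2 = 0.49 in/h.

φ ≈ 0.49 in/h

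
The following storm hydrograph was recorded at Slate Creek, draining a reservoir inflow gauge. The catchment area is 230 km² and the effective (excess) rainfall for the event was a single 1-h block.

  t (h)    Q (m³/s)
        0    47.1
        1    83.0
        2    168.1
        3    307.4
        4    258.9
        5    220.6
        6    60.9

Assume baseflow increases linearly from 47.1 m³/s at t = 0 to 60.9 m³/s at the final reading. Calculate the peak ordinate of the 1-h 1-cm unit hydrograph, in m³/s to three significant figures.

Direct runoff: 0.00, 33.60, 116.40, 253.40, 202.60, 162.00, 0.00 m³/s; ΣQ_DR = 768.0 m³/s, peak = 253.40 m³/s.
Runoff depth d = ΣQ_DR·Δt / A = 768.0 × 3600 / (230 km²) = 12.02 mm.
The 1-cm UH is the DRH scaled by (10 mm)/d, so U_p = 253.40 × 10/12.02 = 211 m³/s.

U_p ≈ 211 m³/s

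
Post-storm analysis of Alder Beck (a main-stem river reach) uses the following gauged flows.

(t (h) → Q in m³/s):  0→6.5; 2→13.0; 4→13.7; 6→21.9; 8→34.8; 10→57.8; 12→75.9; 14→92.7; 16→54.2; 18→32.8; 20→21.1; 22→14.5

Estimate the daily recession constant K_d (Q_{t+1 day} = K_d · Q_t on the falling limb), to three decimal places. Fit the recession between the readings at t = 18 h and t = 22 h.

Between t = 18 h and t = 22 h the flow falls from 32.8 to 14.5 m³/s over 2×2 h = 4 h.
Per-interval ratio K = (14.5/32.8)^(1/2) = 0.6649; K_d = K^(24/2) = 0.007.

K_d ≈ 0.007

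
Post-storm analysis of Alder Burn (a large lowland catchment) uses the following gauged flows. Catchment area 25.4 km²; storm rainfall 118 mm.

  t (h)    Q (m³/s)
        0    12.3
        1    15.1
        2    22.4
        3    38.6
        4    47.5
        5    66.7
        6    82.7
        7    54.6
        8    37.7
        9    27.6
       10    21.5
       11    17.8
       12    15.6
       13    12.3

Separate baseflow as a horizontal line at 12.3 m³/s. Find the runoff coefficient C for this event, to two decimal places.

C ≈ 0.36

ΣQ_DR = 300.2 m³/s; V = ΣQ_DR·Δt = 1.081 × 10^6 m³.
Runoff depth d = V / A = 42.55 mm.
C = d / P = 42.55 / 118 = 0.36.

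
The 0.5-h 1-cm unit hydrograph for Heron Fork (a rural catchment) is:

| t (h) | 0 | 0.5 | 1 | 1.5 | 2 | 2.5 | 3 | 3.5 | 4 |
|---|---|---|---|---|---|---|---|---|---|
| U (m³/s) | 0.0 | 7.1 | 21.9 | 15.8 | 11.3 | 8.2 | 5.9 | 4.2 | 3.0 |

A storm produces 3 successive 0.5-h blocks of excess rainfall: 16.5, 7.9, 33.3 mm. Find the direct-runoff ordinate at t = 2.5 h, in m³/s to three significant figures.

Q ≈ 75.1 m³/s

By discrete convolution, Q_j = Σ (P_i / 10 mm) · U_{j−i}.
At t = 2.5 h (j=5): Q = (16.5/10)·8.2 + (7.9/10)·11.3 + (33.3/10)·15.8 = 75.1 m³/s.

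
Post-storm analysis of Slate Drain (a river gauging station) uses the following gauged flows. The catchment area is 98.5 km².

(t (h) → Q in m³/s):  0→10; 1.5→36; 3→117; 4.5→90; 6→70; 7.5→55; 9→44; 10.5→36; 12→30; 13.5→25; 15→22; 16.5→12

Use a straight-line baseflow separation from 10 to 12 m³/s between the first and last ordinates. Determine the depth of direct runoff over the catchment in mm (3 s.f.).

d ≈ 22.8 mm

Direct runoff: 0.00, 25.82, 106.64, 79.45, 59.27, 44.09, 32.91, 24.73, 18.55, 13.36, 10.18, 0.00 m³/s; ΣQ_DR = 415.0 m³/s.
V = ΣQ_DR · Δt = 415.0 × 5400 s = 2.241 × 10^6 m³.
Over A = 98.5 km², depth = V / A = 22.8 mm.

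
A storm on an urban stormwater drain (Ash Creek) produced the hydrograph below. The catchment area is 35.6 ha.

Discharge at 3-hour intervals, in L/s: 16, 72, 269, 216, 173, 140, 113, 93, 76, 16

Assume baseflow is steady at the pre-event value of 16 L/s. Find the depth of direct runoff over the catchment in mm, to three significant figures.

Direct runoff: 0.0, 56.0, 253.0, 200.0, 157.0, 124.0, 97.0, 77.0, 60.0, 0.0 L/s; ΣQ_DR = 1024 L/s.
V = ΣQ_DR · Δt = 1024 × 10800 s = 1.106 × 10^7 L.
Over A = 35.6 ha, depth = V / A = 31.1 mm.

d ≈ 31.1 mm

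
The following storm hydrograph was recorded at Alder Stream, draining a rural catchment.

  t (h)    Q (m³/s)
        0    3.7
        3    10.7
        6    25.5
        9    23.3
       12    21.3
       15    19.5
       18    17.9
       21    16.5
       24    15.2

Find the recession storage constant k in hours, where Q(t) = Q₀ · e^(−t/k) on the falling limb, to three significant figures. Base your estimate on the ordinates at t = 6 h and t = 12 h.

On the falling limb, Q drops from 25.5 to 21.3 m³/s between t = 6 h and t = 12 h (Δt = 6 h).
k = −Δt / ln(Q₂/Q₁) = −6 / ln(21.3/25.5) = 33.3 h.

k ≈ 33.3 h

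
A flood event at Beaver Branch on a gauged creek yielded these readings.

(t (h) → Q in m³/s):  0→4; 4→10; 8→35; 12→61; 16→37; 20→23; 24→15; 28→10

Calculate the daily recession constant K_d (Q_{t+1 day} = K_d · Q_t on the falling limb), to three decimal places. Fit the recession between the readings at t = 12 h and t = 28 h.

Between t = 12 h and t = 28 h the flow falls from 61 to 10 m³/s over 4×4 h = 16 h.
Per-interval ratio K = (10/61)^(1/4) = 0.6363; K_d = K^(24/4) = 0.066.

K_d ≈ 0.066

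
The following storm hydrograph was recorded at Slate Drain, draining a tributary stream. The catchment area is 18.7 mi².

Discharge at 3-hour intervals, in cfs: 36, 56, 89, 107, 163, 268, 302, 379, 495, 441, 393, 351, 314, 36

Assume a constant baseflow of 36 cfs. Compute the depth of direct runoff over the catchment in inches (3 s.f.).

d ≈ 0.727 in

Direct runoff: 0.0, 20.0, 53.0, 71.0, 127.0, 232.0, 266.0, 343.0, 459.0, 405.0, 357.0, 315.0, 278.0, 0.0 cfs; ΣQ_DR = 2926 cfs.
V = ΣQ_DR · Δt = 2926 × 10800 s = 3.160 × 10^7 ft³.
Over A = 18.7 mi², depth = V / A = 0.727 in.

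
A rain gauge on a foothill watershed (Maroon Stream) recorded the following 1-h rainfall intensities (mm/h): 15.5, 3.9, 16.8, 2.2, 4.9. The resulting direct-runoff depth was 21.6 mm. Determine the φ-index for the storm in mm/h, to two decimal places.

φ ≈ 5.35 mm/h

Only the 2 blocks with intensity above φ contribute runoff: 15.5, 16.8 mm/h.
Σ(I−φ)·Δt = d  ⇒  (15.5+16.8 − 2φ)·1 = 21.6
φ = (32.30 − 21.6/1) / 2 = 5.35 mm/h.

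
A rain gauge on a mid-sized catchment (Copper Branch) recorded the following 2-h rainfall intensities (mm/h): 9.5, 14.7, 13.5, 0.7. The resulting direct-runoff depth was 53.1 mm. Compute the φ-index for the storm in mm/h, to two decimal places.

φ ≈ 3.72 mm/h

Only the 3 blocks with intensity above φ contribute runoff: 9.5, 14.7, 13.5 mm/h.
Σ(I−φ)·Δt = d  ⇒  (9.5+14.7+13.5 − 3φ)·2 = 53.1
φ = (37.70 − 53.1/2) / 3 = 3.72 mm/h.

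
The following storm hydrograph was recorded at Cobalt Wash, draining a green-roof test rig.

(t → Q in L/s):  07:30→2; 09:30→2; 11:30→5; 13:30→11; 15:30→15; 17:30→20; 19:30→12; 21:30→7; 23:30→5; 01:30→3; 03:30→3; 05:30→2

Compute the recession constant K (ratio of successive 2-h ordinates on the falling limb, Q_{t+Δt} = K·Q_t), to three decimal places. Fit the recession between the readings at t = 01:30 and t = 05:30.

K ≈ 0.816

Using the recession-limb readings at t = 01:30 and t = 05:30: Q falls from 3 to 2 L/s over 2 intervals.
K = (Q₂/Q₁)^(1/2) = (2/3)^(1/2) = 0.816.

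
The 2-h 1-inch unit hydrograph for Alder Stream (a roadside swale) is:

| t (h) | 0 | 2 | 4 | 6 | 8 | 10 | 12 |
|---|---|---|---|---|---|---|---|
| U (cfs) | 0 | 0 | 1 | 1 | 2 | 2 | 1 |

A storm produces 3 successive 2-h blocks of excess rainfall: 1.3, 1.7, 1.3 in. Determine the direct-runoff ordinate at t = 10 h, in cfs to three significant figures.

Q ≈ 7.30 cfs

By discrete convolution, Q_j = Σ (P_i / 1 in) · U_{j−i}.
At t = 10 h (j=5): Q = (1.3/1)·2 + (1.7/1)·2 + (1.3/1)·1 = 7.30 cfs.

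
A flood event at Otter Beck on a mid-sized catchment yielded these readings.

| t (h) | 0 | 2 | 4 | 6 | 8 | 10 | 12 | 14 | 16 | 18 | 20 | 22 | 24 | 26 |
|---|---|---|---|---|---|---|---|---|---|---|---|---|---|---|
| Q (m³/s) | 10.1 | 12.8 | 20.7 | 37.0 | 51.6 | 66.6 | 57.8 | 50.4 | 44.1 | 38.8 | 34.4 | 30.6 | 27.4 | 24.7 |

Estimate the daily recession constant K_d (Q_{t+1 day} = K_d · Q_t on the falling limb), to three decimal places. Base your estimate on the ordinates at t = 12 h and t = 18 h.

K_d ≈ 0.203

Between t = 12 h and t = 18 h the flow falls from 57.8 to 38.8 m³/s over 3×2 h = 6 h.
Per-interval ratio K = (38.8/57.8)^(1/3) = 0.8756; K_d = K^(24/2) = 0.203.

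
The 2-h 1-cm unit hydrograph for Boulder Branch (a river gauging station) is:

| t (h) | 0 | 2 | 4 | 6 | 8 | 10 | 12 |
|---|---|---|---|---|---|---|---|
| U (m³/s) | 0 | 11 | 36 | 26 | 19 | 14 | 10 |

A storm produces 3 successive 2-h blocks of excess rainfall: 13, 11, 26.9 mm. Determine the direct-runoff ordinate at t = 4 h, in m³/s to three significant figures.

Q ≈ 58.9 m³/s

By discrete convolution, Q_j = Σ (P_i / 10 mm) · U_{j−i}.
At t = 4 h (j=2): Q = (13/10)·36 + (11/10)·11 + (26.9/10)·0 = 58.9 m³/s.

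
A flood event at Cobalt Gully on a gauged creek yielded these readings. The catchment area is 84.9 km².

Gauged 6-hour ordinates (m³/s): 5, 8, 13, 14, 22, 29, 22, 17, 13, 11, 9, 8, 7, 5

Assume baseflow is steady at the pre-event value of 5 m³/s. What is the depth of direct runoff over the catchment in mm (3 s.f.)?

d ≈ 28.7 mm

Direct runoff: 0.0, 3.0, 8.0, 9.0, 17.0, 24.0, 17.0, 12.0, 8.0, 6.0, 4.0, 3.0, 2.0, 0.0 m³/s; ΣQ_DR = 113.0 m³/s.
V = ΣQ_DR · Δt = 113.0 × 21600 s = 2.441 × 10^6 m³.
Over A = 84.9 km², depth = V / A = 28.7 mm.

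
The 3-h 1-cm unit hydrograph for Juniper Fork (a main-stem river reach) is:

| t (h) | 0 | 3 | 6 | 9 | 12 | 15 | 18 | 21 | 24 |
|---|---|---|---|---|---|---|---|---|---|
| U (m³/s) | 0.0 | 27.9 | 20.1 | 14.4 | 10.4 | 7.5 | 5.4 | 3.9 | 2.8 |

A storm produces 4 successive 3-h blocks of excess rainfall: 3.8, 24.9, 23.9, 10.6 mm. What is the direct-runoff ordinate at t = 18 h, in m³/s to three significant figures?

Q ≈ 60.8 m³/s

By discrete convolution, Q_j = Σ (P_i / 10 mm) · U_{j−i}.
At t = 18 h (j=6): Q = (3.8/10)·5.4 + (24.9/10)·7.5 + (23.9/10)·10.4 + (10.6/10)·14.4 = 60.8 m³/s.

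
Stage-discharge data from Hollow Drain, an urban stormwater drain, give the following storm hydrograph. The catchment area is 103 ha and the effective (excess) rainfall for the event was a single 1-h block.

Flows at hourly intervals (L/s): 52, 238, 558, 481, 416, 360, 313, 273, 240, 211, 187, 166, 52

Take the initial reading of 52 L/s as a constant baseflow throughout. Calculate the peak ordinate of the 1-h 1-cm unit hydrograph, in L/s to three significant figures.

U_p ≈ 504 L/s

Direct runoff: 0.0, 186.0, 506.0, 429.0, 364.0, 308.0, 261.0, 221.0, 188.0, 159.0, 135.0, 114.0, 0.0 L/s; ΣQ_DR = 2871 L/s, peak = 506.0 L/s.
Runoff depth d = ΣQ_DR·Δt / A = 2871 × 3600 / (103 ha) = 10.03 mm.
The 1-cm UH is the DRH scaled by (10 mm)/d, so U_p = 506.0 × 10/10.03 = 504 L/s.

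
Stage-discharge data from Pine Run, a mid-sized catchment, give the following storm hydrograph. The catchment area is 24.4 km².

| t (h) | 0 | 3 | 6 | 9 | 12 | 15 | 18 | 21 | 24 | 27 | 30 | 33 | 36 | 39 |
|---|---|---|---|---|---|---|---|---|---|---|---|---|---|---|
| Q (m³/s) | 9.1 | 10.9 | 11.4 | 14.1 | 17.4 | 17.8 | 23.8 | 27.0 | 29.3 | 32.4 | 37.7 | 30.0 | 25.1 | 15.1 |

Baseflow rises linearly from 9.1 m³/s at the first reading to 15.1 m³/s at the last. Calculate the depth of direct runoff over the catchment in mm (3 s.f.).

Direct runoff: 0.00, 1.34, 1.38, 3.62, 6.45, 6.39, 11.93, 14.67, 16.51, 19.15, 23.98, 15.82, 10.46, 0.00 m³/s; ΣQ_DR = 131.7 m³/s.
V = ΣQ_DR · Δt = 131.7 × 10800 s = 1.422 × 10^6 m³.
Over A = 24.4 km², depth = V / A = 58.3 mm.

d ≈ 58.3 mm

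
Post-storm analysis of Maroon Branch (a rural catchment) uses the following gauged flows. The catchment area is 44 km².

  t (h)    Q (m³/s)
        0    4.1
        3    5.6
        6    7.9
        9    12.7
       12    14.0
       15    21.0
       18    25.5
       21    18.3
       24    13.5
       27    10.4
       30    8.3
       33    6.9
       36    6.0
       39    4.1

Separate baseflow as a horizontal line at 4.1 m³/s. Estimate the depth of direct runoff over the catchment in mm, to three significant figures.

Direct runoff: 0.0, 1.5, 3.8, 8.6, 9.9, 16.9, 21.4, 14.2, 9.4, 6.3, 4.2, 2.8, 1.9, 0.0 m³/s; ΣQ_DR = 100.9 m³/s.
V = ΣQ_DR · Δt = 100.9 × 10800 s = 1.090 × 10^6 m³.
Over A = 44 km², depth = V / A = 24.8 mm.

d ≈ 24.8 mm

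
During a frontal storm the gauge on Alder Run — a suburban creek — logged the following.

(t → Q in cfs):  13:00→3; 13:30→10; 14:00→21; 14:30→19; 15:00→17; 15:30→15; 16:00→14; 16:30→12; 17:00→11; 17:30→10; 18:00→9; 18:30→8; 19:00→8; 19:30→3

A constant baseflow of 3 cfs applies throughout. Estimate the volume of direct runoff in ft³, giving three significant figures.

Direct-runoff ordinates (Q − Q_b): 0.0, 7.0, 18.0, 16.0, 14.0, 12.0, 11.0, 9.0, 8.0, 7.0, 6.0, 5.0, 5.0, 0.0 cfs.
ΣQ_DR = 118.0 cfs.
With Δt = 0.5 h = 1800 s, V = ΣQ_DR · Δt = 118.0 × 1800 = 2.12 × 10^5 ft³.

V ≈ 2.12 × 10^5 ft³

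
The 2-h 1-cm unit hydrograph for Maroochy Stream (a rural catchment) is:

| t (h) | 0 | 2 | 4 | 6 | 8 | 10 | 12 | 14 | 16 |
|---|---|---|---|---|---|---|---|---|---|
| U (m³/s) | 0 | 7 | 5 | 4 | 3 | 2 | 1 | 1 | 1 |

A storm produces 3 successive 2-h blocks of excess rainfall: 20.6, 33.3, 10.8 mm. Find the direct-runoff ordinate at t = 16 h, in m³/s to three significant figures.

By discrete convolution, Q_j = Σ (P_i / 10 mm) · U_{j−i}.
At t = 16 h (j=8): Q = (20.6/10)·1 + (33.3/10)·1 + (10.8/10)·1 = 6.47 m³/s.

Q ≈ 6.47 m³/s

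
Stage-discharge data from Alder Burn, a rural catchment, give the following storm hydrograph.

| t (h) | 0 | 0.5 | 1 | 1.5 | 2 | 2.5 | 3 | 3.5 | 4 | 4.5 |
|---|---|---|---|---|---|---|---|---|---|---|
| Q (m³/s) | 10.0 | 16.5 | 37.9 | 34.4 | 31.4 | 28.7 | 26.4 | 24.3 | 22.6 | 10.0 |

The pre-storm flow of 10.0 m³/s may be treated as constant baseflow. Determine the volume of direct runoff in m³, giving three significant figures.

Direct-runoff ordinates (Q − Q_b): 0.0, 6.5, 27.9, 24.4, 21.4, 18.7, 16.4, 14.3, 12.6, 0.0 m³/s.
ΣQ_DR = 142.2 m³/s.
With Δt = 0.5 h = 1800 s, V = ΣQ_DR · Δt = 142.2 × 1800 = 2.56 × 10^5 m³.

V ≈ 2.56 × 10^5 m³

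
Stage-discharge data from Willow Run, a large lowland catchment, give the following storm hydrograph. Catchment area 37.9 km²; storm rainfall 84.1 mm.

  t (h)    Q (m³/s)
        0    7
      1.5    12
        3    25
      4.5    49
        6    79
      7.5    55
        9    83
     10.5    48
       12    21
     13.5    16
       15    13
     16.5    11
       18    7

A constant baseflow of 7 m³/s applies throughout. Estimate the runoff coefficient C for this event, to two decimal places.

C ≈ 0.57

ΣQ_DR = 335.0 m³/s; V = ΣQ_DR·Δt = 1.809 × 10^6 m³.
Runoff depth d = V / A = 47.73 mm.
C = d / P = 47.73 / 84.1 = 0.57.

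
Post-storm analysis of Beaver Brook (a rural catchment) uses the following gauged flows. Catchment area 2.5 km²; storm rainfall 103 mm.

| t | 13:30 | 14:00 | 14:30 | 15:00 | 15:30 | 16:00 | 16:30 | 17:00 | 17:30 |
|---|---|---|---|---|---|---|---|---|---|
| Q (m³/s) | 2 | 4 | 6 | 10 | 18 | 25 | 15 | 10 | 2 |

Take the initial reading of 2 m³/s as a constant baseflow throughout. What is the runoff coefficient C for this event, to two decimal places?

ΣQ_DR = 74.00 m³/s; V = ΣQ_DR·Δt = 1.332 × 10^5 m³.
Runoff depth d = V / A = 53.28 mm.
C = d / P = 53.28 / 103 = 0.52.

C ≈ 0.52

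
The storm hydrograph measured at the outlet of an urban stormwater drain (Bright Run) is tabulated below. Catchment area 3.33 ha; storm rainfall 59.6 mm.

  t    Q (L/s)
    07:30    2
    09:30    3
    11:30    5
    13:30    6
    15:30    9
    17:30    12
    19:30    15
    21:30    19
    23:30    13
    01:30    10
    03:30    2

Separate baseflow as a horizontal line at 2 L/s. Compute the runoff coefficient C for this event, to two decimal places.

ΣQ_DR = 74.00 L/s; V = ΣQ_DR·Δt = 5.328 × 10^5 L.
Runoff depth d = V / A = 16.00 mm.
C = d / P = 16.00 / 59.6 = 0.27.

C ≈ 0.27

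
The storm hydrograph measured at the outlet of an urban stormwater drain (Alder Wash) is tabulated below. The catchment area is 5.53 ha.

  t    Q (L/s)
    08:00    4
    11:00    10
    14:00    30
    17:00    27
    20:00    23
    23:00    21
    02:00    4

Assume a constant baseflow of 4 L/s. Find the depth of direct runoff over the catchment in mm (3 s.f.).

Direct runoff: 0.0, 6.0, 26.0, 23.0, 19.0, 17.0, 0.0 L/s; ΣQ_DR = 91.00 L/s.
V = ΣQ_DR · Δt = 91.00 × 10800 s = 9.828 × 10^5 L.
Over A = 5.53 ha, depth = V / A = 17.8 mm.

d ≈ 17.8 mm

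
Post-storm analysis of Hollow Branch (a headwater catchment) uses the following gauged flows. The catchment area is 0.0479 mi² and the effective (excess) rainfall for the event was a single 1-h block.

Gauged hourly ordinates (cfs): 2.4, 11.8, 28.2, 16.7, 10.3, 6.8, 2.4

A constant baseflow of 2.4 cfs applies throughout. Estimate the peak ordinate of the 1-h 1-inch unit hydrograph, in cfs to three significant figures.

Direct runoff: 0.0, 9.4, 25.8, 14.3, 7.9, 4.4, 0.0 cfs; ΣQ_DR = 61.80 cfs, peak = 25.8 cfs.
Runoff depth d = ΣQ_DR·Δt / A = 61.80 × 3600 / (0.0479 mi²) = 1.999 in.
The 1-inch UH is the DRH scaled by (1 in)/d, so U_p = 25.8 × 1/1.999 = 12.9 cfs.

U_p ≈ 12.9 cfs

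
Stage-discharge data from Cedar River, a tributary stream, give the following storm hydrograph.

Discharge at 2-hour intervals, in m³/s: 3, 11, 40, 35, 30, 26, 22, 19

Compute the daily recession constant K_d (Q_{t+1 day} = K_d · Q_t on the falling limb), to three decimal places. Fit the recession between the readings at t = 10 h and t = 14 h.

K_d ≈ 0.152

Between t = 10 h and t = 14 h the flow falls from 26 to 19 m³/s over 2×2 h = 4 h.
Per-interval ratio K = (19/26)^(1/2) = 0.8549; K_d = K^(24/2) = 0.152.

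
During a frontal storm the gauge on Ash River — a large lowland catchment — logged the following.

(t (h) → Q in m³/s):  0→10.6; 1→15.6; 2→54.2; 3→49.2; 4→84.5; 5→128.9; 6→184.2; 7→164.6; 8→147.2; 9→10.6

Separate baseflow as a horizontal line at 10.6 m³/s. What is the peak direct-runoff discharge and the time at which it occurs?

Subtracting baseflow gives direct-runoff ordinates: 0.0, 5.0, 43.6, 38.6, 73.9, 118.3, 173.6, 154.0, 136.6, 0.0 m³/s.
The maximum is 173.6 m³/s, occurring at the reading for t = 6 h.

Q_p = 173.6 m³/s at t = 6 h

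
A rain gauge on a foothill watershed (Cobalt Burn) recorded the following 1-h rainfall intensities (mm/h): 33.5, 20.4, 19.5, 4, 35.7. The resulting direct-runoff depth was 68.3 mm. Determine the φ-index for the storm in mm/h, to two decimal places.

φ ≈ 10.20 mm/h

Only the 4 blocks with intensity above φ contribute runoff: 33.5, 20.4, 19.5, 35.7 mm/h.
Σ(I−φ)·Δt = d  ⇒  (33.5+20.4+19.5+35.7 − 4φ)·1 = 68.3
φ = (109.1 − 68.3/1) / 4 = 10.20 mm/h.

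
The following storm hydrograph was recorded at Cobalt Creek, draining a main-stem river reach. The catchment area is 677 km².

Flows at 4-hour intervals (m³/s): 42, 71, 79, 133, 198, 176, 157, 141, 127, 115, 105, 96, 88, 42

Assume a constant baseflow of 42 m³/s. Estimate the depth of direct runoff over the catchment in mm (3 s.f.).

Direct runoff: 0.0, 29.0, 37.0, 91.0, 156.0, 134.0, 115.0, 99.0, 85.0, 73.0, 63.0, 54.0, 46.0, 0.0 m³/s; ΣQ_DR = 982.0 m³/s.
V = ΣQ_DR · Δt = 982.0 × 14400 s = 1.414 × 10^7 m³.
Over A = 677 km², depth = V / A = 20.9 mm.

d ≈ 20.9 mm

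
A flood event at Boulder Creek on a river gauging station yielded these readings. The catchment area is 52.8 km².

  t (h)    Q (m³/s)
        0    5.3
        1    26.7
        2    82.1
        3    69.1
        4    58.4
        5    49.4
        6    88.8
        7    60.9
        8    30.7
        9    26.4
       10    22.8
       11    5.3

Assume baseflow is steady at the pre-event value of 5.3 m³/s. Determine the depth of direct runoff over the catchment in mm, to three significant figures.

Direct runoff: 0.0, 21.4, 76.8, 63.8, 53.1, 44.1, 83.5, 55.6, 25.4, 21.1, 17.5, 0.0 m³/s; ΣQ_DR = 462.3 m³/s.
V = ΣQ_DR · Δt = 462.3 × 3600 s = 1.664 × 10^6 m³.
Over A = 52.8 km², depth = V / A = 31.5 mm.

d ≈ 31.5 mm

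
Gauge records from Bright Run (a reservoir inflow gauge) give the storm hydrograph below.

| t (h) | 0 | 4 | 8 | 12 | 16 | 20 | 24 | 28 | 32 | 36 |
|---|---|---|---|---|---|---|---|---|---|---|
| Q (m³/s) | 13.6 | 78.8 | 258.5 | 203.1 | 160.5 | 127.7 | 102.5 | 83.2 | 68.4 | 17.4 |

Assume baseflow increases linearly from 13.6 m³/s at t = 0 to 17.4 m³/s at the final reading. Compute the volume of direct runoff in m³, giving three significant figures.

Direct-runoff ordinates (Q − Q_b): 0.00, 64.78, 244.06, 188.23, 145.21, 111.99, 86.37, 66.64, 51.42, 0.00 m³/s.
ΣQ_DR = 958.7 m³/s.
With Δt = 4 h = 14400 s, V = ΣQ_DR · Δt = 958.7 × 14400 = 1.38 × 10^7 m³.

V ≈ 1.38 × 10^7 m³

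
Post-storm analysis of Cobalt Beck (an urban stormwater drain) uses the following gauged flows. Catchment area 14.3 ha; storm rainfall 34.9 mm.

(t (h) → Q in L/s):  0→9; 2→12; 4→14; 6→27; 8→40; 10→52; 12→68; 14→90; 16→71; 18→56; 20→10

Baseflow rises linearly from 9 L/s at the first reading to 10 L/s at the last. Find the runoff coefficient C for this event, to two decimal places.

ΣQ_DR = 344.5 L/s; V = ΣQ_DR·Δt = 2.480 × 10^6 L.
Runoff depth d = V / A = 17.35 mm.
C = d / P = 17.35 / 34.9 = 0.50.

C ≈ 0.50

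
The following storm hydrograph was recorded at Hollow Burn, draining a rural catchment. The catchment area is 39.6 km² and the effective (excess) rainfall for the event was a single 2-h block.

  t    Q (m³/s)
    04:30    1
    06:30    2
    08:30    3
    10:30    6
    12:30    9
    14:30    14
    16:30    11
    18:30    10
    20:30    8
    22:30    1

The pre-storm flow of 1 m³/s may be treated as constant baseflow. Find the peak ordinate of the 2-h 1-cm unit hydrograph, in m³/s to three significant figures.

U_p ≈ 13.0 m³/s

Direct runoff: 0.0, 1.0, 2.0, 5.0, 8.0, 13.0, 10.0, 9.0, 7.0, 0.0 m³/s; ΣQ_DR = 55.00 m³/s, peak = 13.0 m³/s.
Runoff depth d = ΣQ_DR·Δt / A = 55.00 × 7200 / (39.6 km²) = 10.00 mm.
The 1-cm UH is the DRH scaled by (10 mm)/d, so U_p = 13.0 × 10/10.00 = 13.0 m³/s.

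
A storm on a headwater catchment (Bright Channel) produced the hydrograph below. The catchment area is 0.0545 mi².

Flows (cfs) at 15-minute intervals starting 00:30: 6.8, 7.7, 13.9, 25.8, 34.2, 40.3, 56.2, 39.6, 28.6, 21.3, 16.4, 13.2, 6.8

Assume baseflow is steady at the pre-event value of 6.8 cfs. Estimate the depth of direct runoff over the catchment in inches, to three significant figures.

Direct runoff: 0.0, 0.9, 7.1, 19.0, 27.4, 33.5, 49.4, 32.8, 21.8, 14.5, 9.6, 6.4, 0.0 cfs; ΣQ_DR = 222.4 cfs.
V = ΣQ_DR · Δt = 222.4 × 900 s = 2.002 × 10^5 ft³.
Over A = 0.0545 mi², depth = V / A = 1.58 in.

d ≈ 1.58 in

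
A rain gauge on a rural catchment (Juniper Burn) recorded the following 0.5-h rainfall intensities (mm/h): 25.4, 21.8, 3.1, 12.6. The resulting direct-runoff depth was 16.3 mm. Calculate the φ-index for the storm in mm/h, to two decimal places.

φ ≈ 9.07 mm/h

Only the 3 blocks with intensity above φ contribute runoff: 25.4, 21.8, 12.6 mm/h.
Σ(I−φ)·Δt = d  ⇒  (25.4+21.8+12.6 − 3φ)·0.5 = 16.3
φ = (59.80 − 16.3/0.5) / 3 = 9.07 mm/h.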